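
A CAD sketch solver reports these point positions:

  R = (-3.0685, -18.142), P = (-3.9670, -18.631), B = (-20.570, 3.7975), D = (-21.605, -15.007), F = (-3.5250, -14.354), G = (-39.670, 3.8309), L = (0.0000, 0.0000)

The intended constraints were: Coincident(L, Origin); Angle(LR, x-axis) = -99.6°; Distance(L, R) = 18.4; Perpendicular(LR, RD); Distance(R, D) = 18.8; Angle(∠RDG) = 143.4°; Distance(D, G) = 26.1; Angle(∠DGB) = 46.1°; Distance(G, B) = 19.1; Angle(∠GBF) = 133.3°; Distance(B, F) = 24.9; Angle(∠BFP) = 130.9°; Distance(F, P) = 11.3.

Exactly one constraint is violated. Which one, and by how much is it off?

Distance(F, P) = 11.3 — off by 7.00.

L = (0.00, 0.00) ✓; LR at -99.60° ✓; |LR| = 18.40 ✓; ∠(LR, RD) = 90.00° ✓; |RD| = 18.80 ✓; ∠RDG = 143.4° ✓; |DG| = 26.10 ✓; ∠DGB = 46.10° ✓; |GB| = 19.10 ✓; ∠GBF = 133.3° ✓; |BF| = 24.90 ✓; ∠BFP = 130.9° ✓; |FP| = 4.300 ✗.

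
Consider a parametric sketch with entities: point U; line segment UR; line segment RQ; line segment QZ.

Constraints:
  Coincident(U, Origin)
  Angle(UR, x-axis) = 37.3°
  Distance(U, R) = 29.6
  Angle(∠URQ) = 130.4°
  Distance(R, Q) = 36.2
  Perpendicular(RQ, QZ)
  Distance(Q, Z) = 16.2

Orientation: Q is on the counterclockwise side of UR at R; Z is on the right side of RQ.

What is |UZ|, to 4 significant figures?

67.59

∠URQ = 130.4°, so RQ runs at 37.3° + (180° − 130.4°) = 86.90° from the x-axis; with |RQ| = 36.2, Q = R + 36.2·(cos 86.90°, sin 86.90°) = (25.50, 54.08). The perpendicularity gives QZ at right angles to RQ; with |QZ| = 16.2 on the right of RQ, Z = Q + 16.2·(0.9985, -0.05408) = (41.68, 53.21). Then |UZ| = |Z − U| = 67.59.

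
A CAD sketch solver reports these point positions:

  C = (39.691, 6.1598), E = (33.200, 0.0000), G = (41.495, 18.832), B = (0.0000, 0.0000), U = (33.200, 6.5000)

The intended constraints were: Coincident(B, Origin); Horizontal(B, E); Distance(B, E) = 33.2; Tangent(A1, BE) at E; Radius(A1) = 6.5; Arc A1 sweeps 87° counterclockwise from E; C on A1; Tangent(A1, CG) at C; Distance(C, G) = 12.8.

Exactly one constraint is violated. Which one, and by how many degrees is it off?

Tangent(A1, CG) at C — off by 5.10°.

B = (0.00, 0.00) ✓; B.y = 0.00, E.y = 0.00 ✓; |BE| = 33.20 ✓; ∠(UE, EB) = 90.00° ✓; |UE| = 6.500 ✓; bearing(U→C) − bearing(U→E) = 87.00° ✓; |UC| = 6.500 ✓; ∠(UC, CG) = 95.10° ✗; |CG| = 12.80 ✓.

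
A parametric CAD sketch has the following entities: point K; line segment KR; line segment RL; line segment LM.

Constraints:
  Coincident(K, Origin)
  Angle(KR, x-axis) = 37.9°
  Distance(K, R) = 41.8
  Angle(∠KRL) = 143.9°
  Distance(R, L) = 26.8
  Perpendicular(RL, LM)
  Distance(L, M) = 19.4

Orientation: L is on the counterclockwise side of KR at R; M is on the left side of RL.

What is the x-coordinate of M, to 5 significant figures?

21.722

K is at the origin; KR runs at 37.9° with length 41.8, so R = 41.8·(cos 37.9°, sin 37.9°) = (32.984, 25.677). ∠KRL = 143.9°, so RL runs at 37.9° + (180° − 143.9°) = 74.000° from the x-axis; with |RL| = 26.8, L = R + 26.8·(cos 74.000°, sin 74.000°) = (40.371, 51.439). The perpendicularity gives LM at right angles to RL; with |LM| = 19.4 on the left of RL, M = L + 19.4·(-0.96126, 0.27564) = (21.722, 56.786). So M.x = 21.722.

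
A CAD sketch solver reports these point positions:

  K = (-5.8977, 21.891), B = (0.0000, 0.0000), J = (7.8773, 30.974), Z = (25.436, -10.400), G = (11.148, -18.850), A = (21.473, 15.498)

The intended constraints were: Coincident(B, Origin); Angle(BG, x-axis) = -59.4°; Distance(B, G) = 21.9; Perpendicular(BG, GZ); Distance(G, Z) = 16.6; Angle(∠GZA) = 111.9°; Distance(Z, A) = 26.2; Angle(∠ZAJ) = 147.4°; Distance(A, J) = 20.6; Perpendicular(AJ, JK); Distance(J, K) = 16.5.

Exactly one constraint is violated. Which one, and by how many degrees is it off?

Perpendicular(AJ, JK) — off by 7.90°.

B = (0.00, 0.00) ✓; BG at -59.40° ✓; |BG| = 21.90 ✓; ∠(BG, GZ) = 90.00° ✓; |GZ| = 16.60 ✓; ∠GZA = 111.9° ✓; |ZA| = 26.20 ✓; ∠ZAJ = 147.4° ✓; |AJ| = 20.60 ✓; ∠(AJ, JK) = 82.10° ✗; |JK| = 16.50 ✓.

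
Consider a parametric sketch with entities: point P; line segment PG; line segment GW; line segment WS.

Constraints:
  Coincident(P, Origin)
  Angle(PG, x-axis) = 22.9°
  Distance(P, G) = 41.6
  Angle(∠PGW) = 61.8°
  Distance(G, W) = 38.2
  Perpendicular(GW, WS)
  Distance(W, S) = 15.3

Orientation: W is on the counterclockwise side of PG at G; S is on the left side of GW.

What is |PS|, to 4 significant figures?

28.29

∠PGW = 61.8°, so GW runs at 22.9° + (180° − 61.8°) = 141.1° from the x-axis; with |GW| = 38.2, W = G + 38.2·(cos 141.1°, sin 141.1°) = (8.592, 40.18). GW is perpendicular to WS; with |WS| = 15.3 on the left of GW, S = W + 15.3·(-0.6280, -0.7782) = (-1.015, 28.27). Then |PS| = |S − P| = 28.29.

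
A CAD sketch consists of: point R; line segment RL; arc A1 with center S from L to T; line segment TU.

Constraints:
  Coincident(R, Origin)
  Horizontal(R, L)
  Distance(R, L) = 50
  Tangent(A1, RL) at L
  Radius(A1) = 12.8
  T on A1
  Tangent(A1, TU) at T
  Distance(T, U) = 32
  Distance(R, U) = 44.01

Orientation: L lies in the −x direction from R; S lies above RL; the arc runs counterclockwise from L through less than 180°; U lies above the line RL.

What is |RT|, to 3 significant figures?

39.1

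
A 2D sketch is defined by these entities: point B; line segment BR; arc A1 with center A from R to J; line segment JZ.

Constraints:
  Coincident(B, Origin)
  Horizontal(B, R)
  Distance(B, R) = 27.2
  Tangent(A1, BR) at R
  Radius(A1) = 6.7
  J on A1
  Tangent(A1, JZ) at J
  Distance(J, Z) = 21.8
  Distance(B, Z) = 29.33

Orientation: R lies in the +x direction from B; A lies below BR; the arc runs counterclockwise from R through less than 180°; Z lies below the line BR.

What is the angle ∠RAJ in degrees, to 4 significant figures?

72.88°

B is at the origin; B and R share the same y with |BR| = 27.2 and R on the +x side, so R = (27.20, 0.000). Tangency of A1 to BR means the radius AR is perpendicular to BR, so A = R + (0, -6.7) = (27.20, -6.700). Since AJ ⟂ JZ (tangency), |AZ| = √(6.7² + 21.8²) = 22.81 regardless of where J sits on A1. So Z lies on both circle(B, 29.33) and circle(A, 22.81); the below-BR intersection is Z = (14.38, -25.56). J is the foot of the tangent from Z: J = (20.80, -4.728).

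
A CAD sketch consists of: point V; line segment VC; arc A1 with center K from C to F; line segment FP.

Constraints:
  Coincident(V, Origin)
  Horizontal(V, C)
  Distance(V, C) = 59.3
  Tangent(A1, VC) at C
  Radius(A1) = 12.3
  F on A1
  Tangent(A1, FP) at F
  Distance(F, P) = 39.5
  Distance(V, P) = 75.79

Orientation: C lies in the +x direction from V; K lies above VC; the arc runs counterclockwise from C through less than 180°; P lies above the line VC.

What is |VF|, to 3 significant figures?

72.6

Checks: |KF| = 12.30 ✓; ∠(KF, FP) = 90.00° ✓; |FP| = 39.50 ✓; |VP| = 75.79 ✓.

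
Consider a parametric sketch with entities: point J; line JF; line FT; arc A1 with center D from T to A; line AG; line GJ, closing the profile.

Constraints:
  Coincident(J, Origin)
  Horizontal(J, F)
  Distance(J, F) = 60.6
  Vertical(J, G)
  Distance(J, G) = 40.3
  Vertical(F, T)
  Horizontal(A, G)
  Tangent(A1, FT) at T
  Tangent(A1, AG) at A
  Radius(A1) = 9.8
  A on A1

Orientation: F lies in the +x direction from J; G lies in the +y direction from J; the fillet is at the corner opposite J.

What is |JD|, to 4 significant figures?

59.25

J and G share the same x with |JG| = 40.3 and G on the +y side, so G = (0.000, 40.30). The virtual corner opposite J is at (60.60, 40.30). Since A1 is tangent to FT there, DT ⟂ FT and the tangent condition forces DA to be normal to AG, with radius 9.8, so the center D sits 9.8 in from both sides at D = (50.80, 30.50). Then |JD| = |D − J| = 59.25.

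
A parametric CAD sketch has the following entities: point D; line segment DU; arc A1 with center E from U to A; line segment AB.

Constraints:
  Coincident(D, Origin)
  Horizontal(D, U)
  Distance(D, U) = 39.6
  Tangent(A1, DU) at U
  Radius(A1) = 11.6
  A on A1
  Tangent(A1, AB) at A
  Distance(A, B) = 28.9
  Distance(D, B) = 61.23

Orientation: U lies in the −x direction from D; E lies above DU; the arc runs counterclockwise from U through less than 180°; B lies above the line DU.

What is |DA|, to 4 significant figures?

34.35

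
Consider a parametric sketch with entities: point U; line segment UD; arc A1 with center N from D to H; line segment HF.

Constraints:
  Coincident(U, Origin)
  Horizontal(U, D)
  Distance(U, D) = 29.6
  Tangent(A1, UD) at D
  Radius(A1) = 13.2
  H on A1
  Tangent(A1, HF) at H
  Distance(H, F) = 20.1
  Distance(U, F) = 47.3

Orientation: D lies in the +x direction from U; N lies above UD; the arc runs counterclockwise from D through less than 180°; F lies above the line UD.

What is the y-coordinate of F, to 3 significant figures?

37.2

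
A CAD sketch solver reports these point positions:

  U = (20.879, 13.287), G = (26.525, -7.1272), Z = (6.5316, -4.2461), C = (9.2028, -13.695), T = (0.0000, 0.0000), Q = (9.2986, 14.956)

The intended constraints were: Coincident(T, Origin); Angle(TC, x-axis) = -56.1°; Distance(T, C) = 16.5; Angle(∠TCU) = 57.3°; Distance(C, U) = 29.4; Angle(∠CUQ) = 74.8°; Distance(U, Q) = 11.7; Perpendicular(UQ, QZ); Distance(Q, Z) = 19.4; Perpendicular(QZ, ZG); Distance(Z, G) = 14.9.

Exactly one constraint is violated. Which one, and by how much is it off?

Distance(Z, G) = 14.9 — off by 5.30.

T = (0.00, 0.00) ✓; TC at -56.10° ✓; |TC| = 16.50 ✓; ∠TCU = 57.30° ✓; |CU| = 29.40 ✓; ∠CUQ = 74.80° ✓; |UQ| = 11.70 ✓; ∠(UQ, QZ) = 90.00° ✓; |QZ| = 19.40 ✓; ∠(QZ, ZG) = 90.00° ✓; |ZG| = 20.20 ✗.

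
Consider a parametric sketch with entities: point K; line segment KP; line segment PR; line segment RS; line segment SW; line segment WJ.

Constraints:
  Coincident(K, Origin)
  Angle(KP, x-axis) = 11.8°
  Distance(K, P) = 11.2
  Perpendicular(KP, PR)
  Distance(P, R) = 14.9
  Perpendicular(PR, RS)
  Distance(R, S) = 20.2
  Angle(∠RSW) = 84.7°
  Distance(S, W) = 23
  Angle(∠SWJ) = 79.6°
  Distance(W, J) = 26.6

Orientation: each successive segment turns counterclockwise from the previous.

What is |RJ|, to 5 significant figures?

17.417

K is at the origin; KP runs at 11.8° with length 11.2, so P = (10.963, 2.2904). KP ⟂ PR, so PR runs at 101.80°; with |PR| = 14.9, R = (7.9163, 16.875). PR ⟂ RS, so RS runs at -168.20°; with |RS| = 20.2, S = (-11.857, 12.745). ∠RSW = 84.7° gives SW at -72.900° from the x-axis; with |SW| = 23.0, W = (-5.0939, -9.2386). ∠SWJ = 79.6° gives WJ at 27.500° from the x-axis; with |WJ| = 26.6, J = (18.501, 3.0439). Then |RJ| = |J − R| = 17.417.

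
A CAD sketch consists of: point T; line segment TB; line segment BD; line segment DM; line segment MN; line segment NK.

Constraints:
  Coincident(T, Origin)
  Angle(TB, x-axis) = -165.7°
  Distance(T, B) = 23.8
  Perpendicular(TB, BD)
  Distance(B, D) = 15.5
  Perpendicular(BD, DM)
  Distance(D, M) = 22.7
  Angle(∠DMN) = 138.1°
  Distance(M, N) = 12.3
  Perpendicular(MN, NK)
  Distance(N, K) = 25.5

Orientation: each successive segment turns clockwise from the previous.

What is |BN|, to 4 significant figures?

32.68

T is at the origin; TB runs at -165.7° with length 23.8, so B = (-23.06, -5.879). TB is perpendicular to BD, so BD runs at 104.3°; with |BD| = 15.5, D = (-26.89, 9.141). The perpendicularity gives DM at right angles to BD, so DM runs at 14.30°; with |DM| = 22.7, M = (-4.894, 14.75). ∠DMN = 138.1° gives MN at -27.60° from the x-axis; with |MN| = 12.3, N = (6.006, 9.050). Then |BN| = |N − B| = 32.68.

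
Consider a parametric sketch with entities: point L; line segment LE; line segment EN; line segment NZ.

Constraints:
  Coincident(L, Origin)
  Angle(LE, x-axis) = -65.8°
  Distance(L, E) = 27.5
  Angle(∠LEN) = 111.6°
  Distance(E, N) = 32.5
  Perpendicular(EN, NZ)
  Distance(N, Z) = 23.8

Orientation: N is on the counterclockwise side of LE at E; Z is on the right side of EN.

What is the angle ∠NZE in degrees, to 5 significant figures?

53.784°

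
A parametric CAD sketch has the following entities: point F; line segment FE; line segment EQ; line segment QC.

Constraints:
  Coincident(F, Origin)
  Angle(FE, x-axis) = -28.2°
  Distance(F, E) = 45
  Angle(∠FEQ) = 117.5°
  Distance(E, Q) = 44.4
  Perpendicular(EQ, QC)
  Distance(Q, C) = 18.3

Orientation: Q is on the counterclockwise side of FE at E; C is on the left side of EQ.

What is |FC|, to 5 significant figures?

68.669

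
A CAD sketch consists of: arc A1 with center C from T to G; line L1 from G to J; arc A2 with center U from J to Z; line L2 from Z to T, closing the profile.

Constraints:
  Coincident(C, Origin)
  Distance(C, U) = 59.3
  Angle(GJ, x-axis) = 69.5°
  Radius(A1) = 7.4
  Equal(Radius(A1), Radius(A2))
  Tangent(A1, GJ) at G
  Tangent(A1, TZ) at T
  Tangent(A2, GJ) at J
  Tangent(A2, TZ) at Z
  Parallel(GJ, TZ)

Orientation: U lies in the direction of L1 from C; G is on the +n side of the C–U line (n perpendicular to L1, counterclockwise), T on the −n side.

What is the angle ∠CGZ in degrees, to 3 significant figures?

76.0°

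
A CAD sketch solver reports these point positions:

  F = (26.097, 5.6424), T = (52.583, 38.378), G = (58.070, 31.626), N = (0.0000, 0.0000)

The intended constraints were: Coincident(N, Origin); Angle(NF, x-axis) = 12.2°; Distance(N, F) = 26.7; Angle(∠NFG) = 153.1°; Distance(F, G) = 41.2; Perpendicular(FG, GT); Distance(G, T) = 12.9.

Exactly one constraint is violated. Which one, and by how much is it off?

Distance(G, T) = 12.9 — off by 4.20.

N = (0.00, 0.00) ✓; NF at 12.20° ✓; |NF| = 26.70 ✓; ∠NFG = 153.1° ✓; |FG| = 41.20 ✓; ∠(FG, GT) = 90.00° ✓; |GT| = 8.700 ✗.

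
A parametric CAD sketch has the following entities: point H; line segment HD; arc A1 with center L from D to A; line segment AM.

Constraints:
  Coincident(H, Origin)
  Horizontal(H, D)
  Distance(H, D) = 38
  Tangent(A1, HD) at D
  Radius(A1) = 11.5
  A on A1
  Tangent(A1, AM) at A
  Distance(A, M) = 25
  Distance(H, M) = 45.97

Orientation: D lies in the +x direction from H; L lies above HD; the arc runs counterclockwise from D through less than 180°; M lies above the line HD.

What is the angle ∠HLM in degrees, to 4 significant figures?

84.21°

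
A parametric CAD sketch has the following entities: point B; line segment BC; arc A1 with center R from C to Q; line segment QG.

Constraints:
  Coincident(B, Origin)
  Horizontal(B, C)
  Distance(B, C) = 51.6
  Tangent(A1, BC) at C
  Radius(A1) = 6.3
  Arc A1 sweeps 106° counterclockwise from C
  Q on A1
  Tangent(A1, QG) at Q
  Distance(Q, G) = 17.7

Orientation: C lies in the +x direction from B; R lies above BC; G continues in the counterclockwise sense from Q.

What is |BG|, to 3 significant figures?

58.4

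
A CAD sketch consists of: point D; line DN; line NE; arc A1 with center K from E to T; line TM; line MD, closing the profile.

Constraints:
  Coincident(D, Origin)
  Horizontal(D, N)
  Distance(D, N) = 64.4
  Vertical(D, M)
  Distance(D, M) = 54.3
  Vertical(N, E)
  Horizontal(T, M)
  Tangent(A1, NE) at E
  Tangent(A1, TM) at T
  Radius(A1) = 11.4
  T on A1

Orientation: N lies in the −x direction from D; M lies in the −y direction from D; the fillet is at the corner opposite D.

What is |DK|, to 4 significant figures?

68.19

D is at the origin; D and N share the same y with |DN| = 64.4 and N on the −x side, so N = (-64.40, 0.000). DM is vertical with |DM| = 54.3 and M on the −y side, so M = (0.000, -54.30). The virtual corner opposite D is at (-64.40, -54.30). A1 meets NE tangentially, so KE is at right angles to NE and tangency of A1 to TM means the radius KT is perpendicular to TM, with radius 11.4, so the center K sits 11.4 in from both sides at K = (-53.00, -42.90). Then |DK| = |K − D| = 68.19.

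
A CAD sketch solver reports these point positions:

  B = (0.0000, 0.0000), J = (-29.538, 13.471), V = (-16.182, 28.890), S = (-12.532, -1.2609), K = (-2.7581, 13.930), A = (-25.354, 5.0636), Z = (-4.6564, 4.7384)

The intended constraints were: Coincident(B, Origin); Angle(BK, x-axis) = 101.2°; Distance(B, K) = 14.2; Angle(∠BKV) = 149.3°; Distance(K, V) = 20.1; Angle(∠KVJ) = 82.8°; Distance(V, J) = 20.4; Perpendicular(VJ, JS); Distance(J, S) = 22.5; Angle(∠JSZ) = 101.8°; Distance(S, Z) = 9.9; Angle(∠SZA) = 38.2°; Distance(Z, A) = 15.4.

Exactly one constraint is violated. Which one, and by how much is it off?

Distance(Z, A) = 15.4 — off by 5.30.

B = (0.00, 0.00) ✓; BK at 101.2° ✓; |BK| = 14.20 ✓; ∠BKV = 149.3° ✓; |KV| = 20.10 ✓; ∠KVJ = 82.80° ✓; |VJ| = 20.40 ✓; ∠(VJ, JS) = 90.00° ✓; |JS| = 22.50 ✓; ∠JSZ = 101.8° ✓; |SZ| = 9.900 ✓; ∠SZA = 38.20° ✓; |ZA| = 20.70 ✗.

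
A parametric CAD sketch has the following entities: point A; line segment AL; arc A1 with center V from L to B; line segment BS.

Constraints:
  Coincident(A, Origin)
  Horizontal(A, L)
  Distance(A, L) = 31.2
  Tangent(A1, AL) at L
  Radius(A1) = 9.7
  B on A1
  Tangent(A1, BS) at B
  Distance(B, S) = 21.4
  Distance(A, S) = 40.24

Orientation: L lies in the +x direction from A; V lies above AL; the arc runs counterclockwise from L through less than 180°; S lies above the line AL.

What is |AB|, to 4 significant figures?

41.70

Checks: |VB| = 9.700 ✓; ∠(VB, BS) = 90.00° ✓; |BS| = 21.40 ✓; |AS| = 40.24 ✓.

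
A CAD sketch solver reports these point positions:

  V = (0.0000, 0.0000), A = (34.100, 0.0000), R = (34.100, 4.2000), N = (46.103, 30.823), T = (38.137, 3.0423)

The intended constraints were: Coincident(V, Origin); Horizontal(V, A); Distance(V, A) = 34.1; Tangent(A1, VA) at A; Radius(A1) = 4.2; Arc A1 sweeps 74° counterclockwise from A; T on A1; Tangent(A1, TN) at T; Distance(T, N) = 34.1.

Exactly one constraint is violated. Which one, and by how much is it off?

Distance(T, N) = 34.1 — off by 5.20.

V = (0.00, 0.00) ✓; V.y = 0.00, A.y = 0.00 ✓; |VA| = 34.10 ✓; ∠(RA, AV) = 90.00° ✓; |RA| = 4.200 ✓; bearing(R→T) − bearing(R→A) = 74.00° ✓; |RT| = 4.200 ✓; ∠(RT, TN) = 90.00° ✓; |TN| = 28.90 ✗.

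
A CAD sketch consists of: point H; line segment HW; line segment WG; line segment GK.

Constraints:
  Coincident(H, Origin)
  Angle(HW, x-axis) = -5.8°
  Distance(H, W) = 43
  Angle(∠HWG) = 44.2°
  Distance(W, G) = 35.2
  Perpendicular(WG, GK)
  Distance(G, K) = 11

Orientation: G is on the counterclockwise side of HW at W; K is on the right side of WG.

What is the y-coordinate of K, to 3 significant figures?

29.7

H is at the origin; HW runs at -5.8° with length 43.0, so W = 43.0·(cos -5.8°, sin -5.8°) = (42.8, -4.35). ∠HWG = 44.2°, so WG runs at -5.8° + (180° − 44.2°) = 130° from the x-axis; with |WG| = 35.2, G = W + 35.2·(cos 130°, sin 130°) = (20.2, 22.6). WG ⟂ GK; with |GK| = 11.0 on the right of WG, K = G + 11.0·(0.766, 0.643) = (28.6, 29.7). So K.y = 29.7.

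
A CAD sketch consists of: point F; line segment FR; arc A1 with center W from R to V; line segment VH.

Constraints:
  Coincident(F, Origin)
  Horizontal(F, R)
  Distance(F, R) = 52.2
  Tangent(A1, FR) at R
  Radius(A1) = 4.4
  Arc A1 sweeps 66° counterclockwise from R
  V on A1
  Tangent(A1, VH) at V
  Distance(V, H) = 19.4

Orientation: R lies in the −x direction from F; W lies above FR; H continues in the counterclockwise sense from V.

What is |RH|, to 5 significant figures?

23.565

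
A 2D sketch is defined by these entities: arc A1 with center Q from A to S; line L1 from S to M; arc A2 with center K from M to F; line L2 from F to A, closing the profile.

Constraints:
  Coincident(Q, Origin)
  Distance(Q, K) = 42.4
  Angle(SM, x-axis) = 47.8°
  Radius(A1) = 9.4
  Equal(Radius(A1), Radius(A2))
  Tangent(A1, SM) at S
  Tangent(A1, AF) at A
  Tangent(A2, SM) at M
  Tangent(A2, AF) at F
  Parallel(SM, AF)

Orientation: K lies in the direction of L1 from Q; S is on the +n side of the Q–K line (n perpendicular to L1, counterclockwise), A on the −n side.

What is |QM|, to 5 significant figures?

43.429

Tangency of A1 to both parallel lines with radius 9.4 puts S and A at Q ± 9.4·n: S = (-6.9636, 6.3142), A = (6.9636, -6.3142). Equal radii place M and F the same way about K: M = K + 9.4·n = (21.517, 37.724), F = K − 9.4·n = (35.445, 25.096). Then |QM| = |M − Q| = 43.429.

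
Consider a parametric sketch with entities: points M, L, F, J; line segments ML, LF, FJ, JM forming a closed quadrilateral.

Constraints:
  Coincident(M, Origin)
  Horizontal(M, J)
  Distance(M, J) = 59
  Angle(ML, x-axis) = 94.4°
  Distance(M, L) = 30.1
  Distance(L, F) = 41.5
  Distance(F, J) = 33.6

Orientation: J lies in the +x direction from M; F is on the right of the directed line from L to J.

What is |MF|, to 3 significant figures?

25.4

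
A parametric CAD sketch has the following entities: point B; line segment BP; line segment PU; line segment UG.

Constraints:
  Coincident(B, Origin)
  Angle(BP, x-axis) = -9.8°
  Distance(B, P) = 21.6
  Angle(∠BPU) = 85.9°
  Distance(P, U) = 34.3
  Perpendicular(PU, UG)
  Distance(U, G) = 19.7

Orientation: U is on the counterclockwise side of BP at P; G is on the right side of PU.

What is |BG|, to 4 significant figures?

52.67

∠BPU = 85.9°, so PU runs at -9.8° + (180° − 85.9°) = 84.30° from the x-axis; with |PU| = 34.3, U = P + 34.3·(cos 84.30°, sin 84.30°) = (24.69, 30.45). The perpendicularity gives UG at right angles to PU; with |UG| = 19.7 on the right of PU, G = U + 19.7·(0.9951, -0.09932) = (44.29, 28.50). Then |BG| = |G − B| = 52.67.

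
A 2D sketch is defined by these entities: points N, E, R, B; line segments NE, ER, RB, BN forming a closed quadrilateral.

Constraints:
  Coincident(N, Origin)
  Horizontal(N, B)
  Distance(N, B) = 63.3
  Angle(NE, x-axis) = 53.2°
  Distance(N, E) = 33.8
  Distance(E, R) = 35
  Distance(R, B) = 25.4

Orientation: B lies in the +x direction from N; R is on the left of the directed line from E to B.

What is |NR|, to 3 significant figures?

60.1

N is at the origin; NB is horizontal with |NB| = 63.3 and B in +x, so B = (63.3, 0). NE runs at 53.2° with |NE| = 33.8, so E = (20.2, 27.1). R is determined by |ER| = 35.0 and |RB| = 25.4 together: it lies at the intersection of circle(E, 35.0) and circle(B, 25.4). With |EB| = 50.9, the foot of the radical line on EB is 31.1 from E and the perpendicular offset is √(35.0² − 31.1²) = 16.0. Taking the left-of-EB solution: R = (55.1, 24.0).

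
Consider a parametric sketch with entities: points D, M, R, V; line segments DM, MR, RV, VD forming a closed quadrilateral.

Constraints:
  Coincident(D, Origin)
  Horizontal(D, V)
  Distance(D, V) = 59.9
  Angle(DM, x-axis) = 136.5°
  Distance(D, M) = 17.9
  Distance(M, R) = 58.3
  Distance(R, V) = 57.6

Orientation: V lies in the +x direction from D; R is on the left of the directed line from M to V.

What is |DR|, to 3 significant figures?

59.1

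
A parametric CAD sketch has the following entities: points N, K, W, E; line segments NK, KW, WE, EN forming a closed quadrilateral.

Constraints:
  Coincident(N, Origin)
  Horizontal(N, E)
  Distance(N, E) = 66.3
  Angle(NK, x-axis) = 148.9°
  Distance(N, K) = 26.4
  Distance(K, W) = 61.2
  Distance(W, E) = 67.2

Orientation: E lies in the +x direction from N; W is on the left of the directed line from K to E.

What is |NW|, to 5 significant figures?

58.093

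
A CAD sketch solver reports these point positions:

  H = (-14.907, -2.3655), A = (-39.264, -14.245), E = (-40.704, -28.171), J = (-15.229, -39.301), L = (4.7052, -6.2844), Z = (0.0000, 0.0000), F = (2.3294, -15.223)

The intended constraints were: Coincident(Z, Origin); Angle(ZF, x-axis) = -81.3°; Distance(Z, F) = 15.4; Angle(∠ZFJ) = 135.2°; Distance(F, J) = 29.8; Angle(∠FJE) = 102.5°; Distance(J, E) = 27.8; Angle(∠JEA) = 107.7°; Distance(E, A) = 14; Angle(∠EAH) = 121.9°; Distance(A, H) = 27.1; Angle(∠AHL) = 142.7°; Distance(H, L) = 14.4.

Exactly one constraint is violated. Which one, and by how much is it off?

Distance(H, L) = 14.4 — off by 5.60.

Z = (0.00, 0.00) ✓; ZF at -81.30° ✓; |ZF| = 15.40 ✓; ∠ZFJ = 135.2° ✓; |FJ| = 29.80 ✓; ∠FJE = 102.5° ✓; |JE| = 27.80 ✓; ∠JEA = 107.7° ✓; |EA| = 14.00 ✓; ∠EAH = 121.9° ✓; |AH| = 27.10 ✓; ∠AHL = 142.7° ✓; |HL| = 20.00 ✗.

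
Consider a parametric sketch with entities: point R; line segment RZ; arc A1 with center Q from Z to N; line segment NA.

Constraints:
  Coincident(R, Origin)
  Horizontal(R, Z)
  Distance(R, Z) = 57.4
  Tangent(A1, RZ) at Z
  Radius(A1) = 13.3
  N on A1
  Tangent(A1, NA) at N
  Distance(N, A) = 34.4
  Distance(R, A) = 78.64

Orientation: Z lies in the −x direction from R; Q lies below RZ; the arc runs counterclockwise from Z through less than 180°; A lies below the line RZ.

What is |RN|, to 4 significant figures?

72.21

R is at the origin; RZ is horizontal with |RZ| = 57.4 and Z on the −x side, so Z = (-57.40, 0.000). A1 meets RZ tangentially, so QZ is at right angles to RZ, so Q = Z + (0, -13.3) = (-57.40, -13.30). Since QN ⟂ NA (tangency), |QA| = √(13.3² + 34.4²) = 36.88 regardless of where N sits on A1. So A lies on both circle(R, 78.64) and circle(Q, 36.88); the below-RZ intersection is A = (-60.67, -50.04). N is the foot of the tangent from A: N = (-70.18, -16.98).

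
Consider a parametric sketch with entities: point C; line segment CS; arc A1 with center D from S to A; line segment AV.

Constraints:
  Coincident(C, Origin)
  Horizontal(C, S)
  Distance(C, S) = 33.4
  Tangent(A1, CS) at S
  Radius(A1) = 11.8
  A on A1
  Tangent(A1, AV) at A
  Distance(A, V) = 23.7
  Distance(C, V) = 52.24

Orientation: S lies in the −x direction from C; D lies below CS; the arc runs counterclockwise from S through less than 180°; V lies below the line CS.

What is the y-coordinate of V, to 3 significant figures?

-38.2

Checks: ∠(DS, SC) = 90.00° ✓; |DS| = 11.80 ✓; |DA| = 11.80 ✓; ∠(DA, AV) = 90.00° ✓; |AV| = 23.70 ✓; |CV| = 52.24 ✓.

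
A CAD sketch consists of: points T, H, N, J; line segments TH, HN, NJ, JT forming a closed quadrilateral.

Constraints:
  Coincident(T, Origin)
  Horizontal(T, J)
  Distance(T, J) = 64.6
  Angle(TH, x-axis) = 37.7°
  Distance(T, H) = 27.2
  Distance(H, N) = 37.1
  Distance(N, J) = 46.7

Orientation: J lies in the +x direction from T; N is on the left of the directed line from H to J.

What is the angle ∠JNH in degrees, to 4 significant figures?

65.72°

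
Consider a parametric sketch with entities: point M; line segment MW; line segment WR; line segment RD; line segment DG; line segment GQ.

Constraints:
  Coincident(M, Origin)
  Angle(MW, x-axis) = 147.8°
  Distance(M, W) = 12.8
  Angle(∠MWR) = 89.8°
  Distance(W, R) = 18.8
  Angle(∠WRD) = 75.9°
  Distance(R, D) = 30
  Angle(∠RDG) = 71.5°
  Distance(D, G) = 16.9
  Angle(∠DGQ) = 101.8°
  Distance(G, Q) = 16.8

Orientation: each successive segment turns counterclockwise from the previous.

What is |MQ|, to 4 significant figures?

9.087

∠RDG = 71.5° gives DG at 90.60° from the x-axis; with |DG| = 16.9, G = (7.577, -1.444). ∠DGQ = 101.8° gives GQ at 168.8° from the x-axis; with |GQ| = 16.8, Q = (-8.903, 1.819). Then |MQ| = |Q − M| = 9.087.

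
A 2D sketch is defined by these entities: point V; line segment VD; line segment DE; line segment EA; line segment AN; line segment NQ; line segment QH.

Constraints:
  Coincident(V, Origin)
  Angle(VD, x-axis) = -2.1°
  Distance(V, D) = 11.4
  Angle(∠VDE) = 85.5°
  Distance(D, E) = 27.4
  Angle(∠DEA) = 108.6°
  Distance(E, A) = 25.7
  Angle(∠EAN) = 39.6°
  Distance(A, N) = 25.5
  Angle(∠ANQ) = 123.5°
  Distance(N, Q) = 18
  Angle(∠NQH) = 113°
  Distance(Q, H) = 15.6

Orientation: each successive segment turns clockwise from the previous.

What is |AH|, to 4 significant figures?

38.79

∠ANQ = 123.5° gives NQ at -4.900° from the x-axis; with |NQ| = 18.0, Q = (16.88, -14.53). ∠NQH = 113.0° gives QH at -71.90° from the x-axis; with |QH| = 15.6, H = (21.72, -29.36). Then |AH| = |H − A| = 38.79.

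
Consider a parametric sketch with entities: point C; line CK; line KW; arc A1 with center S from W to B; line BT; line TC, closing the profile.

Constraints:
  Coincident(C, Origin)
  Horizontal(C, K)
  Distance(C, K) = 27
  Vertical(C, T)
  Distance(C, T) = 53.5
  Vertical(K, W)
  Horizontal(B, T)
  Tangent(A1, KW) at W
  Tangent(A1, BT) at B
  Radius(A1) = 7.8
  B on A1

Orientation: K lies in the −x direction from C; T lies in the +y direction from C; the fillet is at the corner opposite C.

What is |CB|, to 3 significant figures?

56.8

C is at the origin; CK is horizontal with |CK| = 27.0 and K on the −x side, so K = (-27.0, 0.00). CT is vertical with |CT| = 53.5 and T on the +y side, so T = (0.00, 53.5). The virtual corner opposite C is at (-27.0, 53.5). The tangent condition forces SW to be normal to KW and tangency of A1 to BT means the radius SB is perpendicular to BT, with radius 7.8, so the center S sits 7.8 in from both sides at S = (-19.2, 45.7). That places the tangent points at W = (-27.0, 45.7) on KW and B = (-19.2, 53.5) on BT. Then |CB| = |B − C| = 56.8.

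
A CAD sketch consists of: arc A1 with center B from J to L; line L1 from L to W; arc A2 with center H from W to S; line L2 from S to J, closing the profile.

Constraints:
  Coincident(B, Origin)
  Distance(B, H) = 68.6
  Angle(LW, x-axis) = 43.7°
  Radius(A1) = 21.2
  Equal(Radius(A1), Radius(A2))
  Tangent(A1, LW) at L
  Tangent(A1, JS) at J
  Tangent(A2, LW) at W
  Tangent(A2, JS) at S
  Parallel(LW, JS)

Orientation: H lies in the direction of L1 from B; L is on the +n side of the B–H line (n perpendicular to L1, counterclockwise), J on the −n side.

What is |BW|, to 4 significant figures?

71.80

The slot axis is L1's direction at 43.7°, so u = (cos 43.7°, sin 43.7°) = (0.7230, 0.6909) and n = (−sin 43.7°, cos 43.7°) = (-0.6909, 0.7230). B is at the origin and H lies 68.6 along u from B, so H = 68.6·u = (49.60, 47.39). Tangency of A1 to both parallel lines with radius 21.2 puts L and J at B ± 21.2·n: L = (-14.65, 15.33), J = (14.65, -15.33). Equal radii place W and S the same way about H: W = H + 21.2·n = (34.95, 62.72), S = H − 21.2·n = (64.24, 32.07). Then |BW| = |W − B| = 71.80.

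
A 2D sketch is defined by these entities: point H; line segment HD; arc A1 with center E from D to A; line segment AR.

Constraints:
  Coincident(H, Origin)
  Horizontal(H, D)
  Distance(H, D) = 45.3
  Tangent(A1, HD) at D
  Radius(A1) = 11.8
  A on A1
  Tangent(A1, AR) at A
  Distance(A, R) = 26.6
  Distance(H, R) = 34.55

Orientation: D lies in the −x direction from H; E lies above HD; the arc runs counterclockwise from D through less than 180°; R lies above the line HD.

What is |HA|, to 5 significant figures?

35.834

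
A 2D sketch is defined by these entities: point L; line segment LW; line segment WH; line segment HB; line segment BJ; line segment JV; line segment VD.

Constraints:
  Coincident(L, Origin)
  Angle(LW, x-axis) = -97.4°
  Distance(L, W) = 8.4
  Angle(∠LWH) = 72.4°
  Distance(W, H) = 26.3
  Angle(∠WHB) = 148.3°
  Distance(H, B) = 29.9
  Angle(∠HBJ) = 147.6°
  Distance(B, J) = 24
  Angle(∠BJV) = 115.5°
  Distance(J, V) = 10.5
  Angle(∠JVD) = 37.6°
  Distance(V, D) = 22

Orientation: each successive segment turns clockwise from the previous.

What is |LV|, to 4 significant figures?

65.03

∠HBJ = 147.6° gives BJ at 90.90° from the x-axis; with |BJ| = 24.0, J = (-41.71, 51.77). ∠BJV = 115.5° gives JV at 26.40° from the x-axis; with |JV| = 10.5, V = (-32.31, 56.44). Then |LV| = |V − L| = 65.03.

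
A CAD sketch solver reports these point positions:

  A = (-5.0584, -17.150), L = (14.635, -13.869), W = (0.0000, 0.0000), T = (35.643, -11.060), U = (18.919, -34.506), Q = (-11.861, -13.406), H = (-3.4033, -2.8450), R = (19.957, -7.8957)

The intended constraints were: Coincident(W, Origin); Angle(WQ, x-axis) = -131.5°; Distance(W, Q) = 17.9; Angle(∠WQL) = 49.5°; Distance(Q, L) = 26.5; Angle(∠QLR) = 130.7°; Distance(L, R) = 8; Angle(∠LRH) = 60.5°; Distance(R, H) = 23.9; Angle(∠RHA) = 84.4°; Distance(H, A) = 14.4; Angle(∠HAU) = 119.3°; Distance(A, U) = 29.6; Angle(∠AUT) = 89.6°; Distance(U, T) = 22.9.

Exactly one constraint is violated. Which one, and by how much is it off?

Distance(U, T) = 22.9 — off by 5.90.

W = (0.00, 0.00) ✓; WQ at -131.5° ✓; |WQ| = 17.90 ✓; ∠WQL = 49.50° ✓; |QL| = 26.50 ✓; ∠QLR = 130.7° ✓; |LR| = 8.000 ✓; ∠LRH = 60.50° ✓; |RH| = 23.90 ✓; ∠RHA = 84.40° ✓; |HA| = 14.40 ✓; ∠HAU = 119.3° ✓; |AU| = 29.60 ✓; ∠AUT = 89.60° ✓; |UT| = 28.80 ✗.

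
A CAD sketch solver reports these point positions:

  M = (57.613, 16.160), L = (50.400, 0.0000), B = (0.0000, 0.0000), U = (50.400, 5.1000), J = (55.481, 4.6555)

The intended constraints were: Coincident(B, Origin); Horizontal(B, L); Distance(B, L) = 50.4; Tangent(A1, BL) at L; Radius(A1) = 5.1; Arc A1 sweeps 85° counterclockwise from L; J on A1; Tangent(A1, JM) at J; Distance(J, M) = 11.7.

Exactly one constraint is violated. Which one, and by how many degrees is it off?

Tangent(A1, JM) at J — off by 5.50°.

B = (0.00, 0.00) ✓; B.y = 0.00, L.y = 0.00 ✓; |BL| = 50.40 ✓; ∠(UL, LB) = 90.00° ✓; |UL| = 5.100 ✓; bearing(U→J) − bearing(U→L) = 85.00° ✓; |UJ| = 5.100 ✓; ∠(UJ, JM) = 95.50° ✗; |JM| = 11.70 ✓.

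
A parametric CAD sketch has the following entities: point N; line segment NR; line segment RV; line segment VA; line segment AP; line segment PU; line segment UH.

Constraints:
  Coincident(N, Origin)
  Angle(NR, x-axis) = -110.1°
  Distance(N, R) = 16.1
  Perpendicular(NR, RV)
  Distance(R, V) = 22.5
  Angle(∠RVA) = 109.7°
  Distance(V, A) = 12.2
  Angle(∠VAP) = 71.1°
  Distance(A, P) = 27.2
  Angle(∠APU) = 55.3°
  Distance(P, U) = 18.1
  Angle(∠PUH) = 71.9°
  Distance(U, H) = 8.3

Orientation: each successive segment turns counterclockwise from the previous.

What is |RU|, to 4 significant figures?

10.02

N is at the origin; NR runs at -110.1° with length 16.1, so R = (-5.533, -15.12). NR is perpendicular to RV, so RV runs at -20.10°; with |RV| = 22.5, V = (15.60, -22.85). ∠RVA = 109.7° gives VA at 50.20° from the x-axis; with |VA| = 12.2, A = (23.41, -13.48). ∠VAP = 71.1° gives AP at 159.1° from the x-axis; with |AP| = 27.2, P = (-2.004, -3.775). ∠APU = 55.3° gives PU at -76.20° from the x-axis; with |PU| = 18.1, U = (2.313, -21.35). Then |RU| = |U − R| = 10.02.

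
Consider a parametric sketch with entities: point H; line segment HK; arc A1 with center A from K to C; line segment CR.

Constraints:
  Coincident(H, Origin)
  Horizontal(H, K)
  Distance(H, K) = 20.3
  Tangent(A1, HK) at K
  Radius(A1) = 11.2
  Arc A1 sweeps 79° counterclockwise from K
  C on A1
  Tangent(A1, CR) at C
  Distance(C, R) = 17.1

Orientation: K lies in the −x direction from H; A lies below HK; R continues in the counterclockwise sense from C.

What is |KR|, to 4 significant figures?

29.52

On A1, K sits at bearing 90° from A; a 79° counterclockwise sweep puts C at bearing 169°, so C = A + 11.2·(cos 169°, sin 169°) = (-31.29, -9.063). Since A1 is tangent to CR there, AC ⟂ CR, so CR runs along (−sin 169°, cos 169°); with |CR| = 17.1, R = (-34.56, -25.85). Then |KR| = |R − K| = 29.52.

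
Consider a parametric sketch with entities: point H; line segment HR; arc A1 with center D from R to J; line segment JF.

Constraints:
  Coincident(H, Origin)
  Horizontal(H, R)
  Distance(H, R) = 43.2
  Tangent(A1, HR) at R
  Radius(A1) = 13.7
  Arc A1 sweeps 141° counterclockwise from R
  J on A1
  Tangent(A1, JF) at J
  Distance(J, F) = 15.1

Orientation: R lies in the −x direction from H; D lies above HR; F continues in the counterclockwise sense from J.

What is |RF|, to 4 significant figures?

33.99

On A1, R sits at bearing -90° from D; a 141° counterclockwise sweep puts J at bearing 51°, so J = D + 13.7·(cos 51°, sin 51°) = (-34.58, 24.35). The tangent condition forces DJ to be normal to JF, so JF runs along (−sin 51°, cos 51°); with |JF| = 15.1, F = (-46.31, 33.85). Then |RF| = |F − R| = 33.99.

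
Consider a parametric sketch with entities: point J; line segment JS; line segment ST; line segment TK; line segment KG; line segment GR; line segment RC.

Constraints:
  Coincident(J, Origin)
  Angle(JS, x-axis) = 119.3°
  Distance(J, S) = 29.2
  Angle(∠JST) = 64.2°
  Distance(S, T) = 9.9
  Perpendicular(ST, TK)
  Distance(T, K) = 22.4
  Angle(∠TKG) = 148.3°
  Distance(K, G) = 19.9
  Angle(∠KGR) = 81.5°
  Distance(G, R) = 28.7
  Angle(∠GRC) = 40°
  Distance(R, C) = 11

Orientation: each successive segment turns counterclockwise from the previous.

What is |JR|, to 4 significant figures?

35.61

∠TKG = 148.3° gives KG at -3.200° from the x-axis; with |KG| = 19.9, G = (18.29, 3.418). ∠KGR = 81.5° gives GR at 95.30° from the x-axis; with |GR| = 28.7, R = (15.64, 32.00). Then |JR| = |R − J| = 35.61.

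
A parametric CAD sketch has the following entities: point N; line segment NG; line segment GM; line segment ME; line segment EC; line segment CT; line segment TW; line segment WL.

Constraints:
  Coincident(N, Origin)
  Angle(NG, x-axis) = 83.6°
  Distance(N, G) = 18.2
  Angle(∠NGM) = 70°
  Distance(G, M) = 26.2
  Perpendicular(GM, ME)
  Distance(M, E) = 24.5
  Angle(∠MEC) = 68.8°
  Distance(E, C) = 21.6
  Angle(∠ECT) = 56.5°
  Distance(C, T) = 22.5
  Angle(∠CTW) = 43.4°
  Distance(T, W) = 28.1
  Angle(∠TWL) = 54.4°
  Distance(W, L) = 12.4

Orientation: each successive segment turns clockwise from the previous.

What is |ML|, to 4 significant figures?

27.21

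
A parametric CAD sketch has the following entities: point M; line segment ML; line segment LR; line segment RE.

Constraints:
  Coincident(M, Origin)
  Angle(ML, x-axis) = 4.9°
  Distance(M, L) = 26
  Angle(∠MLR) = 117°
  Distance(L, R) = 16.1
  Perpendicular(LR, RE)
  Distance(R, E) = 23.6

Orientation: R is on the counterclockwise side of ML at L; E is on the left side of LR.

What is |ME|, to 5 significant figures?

27.907

M is at the origin; ML runs at 4.9° with length 26.0, so L = 26.0·(cos 4.9°, sin 4.9°) = (25.905, 2.2208). ∠MLR = 117.0°, so LR runs at 4.9° + (180° − 117.0°) = 67.900° from the x-axis; with |LR| = 16.1, R = L + 16.1·(cos 67.900°, sin 67.900°) = (31.962, 17.138). LR is perpendicular to RE; with |RE| = 23.6 on the left of LR, E = R + 23.6·(-0.92653, 0.37622) = (10.096, 26.017). Then |ME| = |E − M| = 27.907.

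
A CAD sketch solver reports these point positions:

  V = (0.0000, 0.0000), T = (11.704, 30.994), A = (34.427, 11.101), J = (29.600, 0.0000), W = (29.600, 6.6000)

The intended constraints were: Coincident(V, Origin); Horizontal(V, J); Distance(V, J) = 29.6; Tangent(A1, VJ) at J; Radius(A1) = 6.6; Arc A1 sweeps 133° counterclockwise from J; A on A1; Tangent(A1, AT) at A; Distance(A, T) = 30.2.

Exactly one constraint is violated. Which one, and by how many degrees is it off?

Tangent(A1, AT) at A — off by 5.80°.

V = (0.00, 0.00) ✓; V.y = 0.00, J.y = 0.00 ✓; |VJ| = 29.60 ✓; ∠(WJ, JV) = 90.00° ✓; |WJ| = 6.600 ✓; bearing(W→A) − bearing(W→J) = 133.0° ✓; |WA| = 6.600 ✓; ∠(WA, AT) = 84.20° ✗; |AT| = 30.20 ✓.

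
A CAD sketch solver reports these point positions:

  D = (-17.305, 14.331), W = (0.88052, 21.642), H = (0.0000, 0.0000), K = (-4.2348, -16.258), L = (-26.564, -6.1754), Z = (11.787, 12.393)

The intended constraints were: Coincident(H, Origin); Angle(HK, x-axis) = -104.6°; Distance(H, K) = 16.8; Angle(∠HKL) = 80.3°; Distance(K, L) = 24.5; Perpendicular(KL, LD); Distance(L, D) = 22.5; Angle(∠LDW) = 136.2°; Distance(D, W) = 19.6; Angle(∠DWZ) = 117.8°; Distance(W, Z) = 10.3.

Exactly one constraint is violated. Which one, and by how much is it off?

Distance(W, Z) = 10.3 — off by 4.00.

H = (0.00, 0.00) ✓; HK at -104.6° ✓; |HK| = 16.80 ✓; ∠HKL = 80.30° ✓; |KL| = 24.50 ✓; ∠(KL, LD) = 90.00° ✓; |LD| = 22.50 ✓; ∠LDW = 136.2° ✓; |DW| = 19.60 ✓; ∠DWZ = 117.8° ✓; |WZ| = 14.30 ✗.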